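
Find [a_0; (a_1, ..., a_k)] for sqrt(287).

[16; (1, 15, 1, 32)]

Write x_i = (sqrt(287) + m_i)/d_i with (m_0, d_0) = (0, 1). a_0 = floor(sqrt(287)) = 16, since 16^2 = 256 <= 287 < 289 = 17^2.
Iterate m_{i+1} = d_i*a_i - m_i, d_{i+1} = (287 - m_{i+1}^2)/d_i, a_{i+1} = floor((a_0 + m_{i+1})/d_{i+1}):
  m_1 = 1*16 - 0 = 16, d_1 = (287 - 16^2)/1 = 31/1 = 31, a_1 = floor((16 + 16)/31) = 1.
  m_2 = 31*1 - 16 = 15, d_2 = (287 - 15^2)/31 = 62/31 = 2, a_2 = floor((16 + 15)/2) = 15.
  m_3 = 2*15 - 15 = 15, d_3 = (287 - 15^2)/2 = 62/2 = 31, a_3 = floor((16 + 15)/31) = 1.
  m_4 = 31*1 - 15 = 16, d_4 = (287 - 16^2)/31 = 31/31 = 1, a_4 = floor((16 + 16)/1) = 32.
  m_5 = 1*32 - 16 = 16, d_5 = (287 - 16^2)/1 = 31/1 = 31: (m_5, d_5) = (m_1, d_1) = (16, 31), so from here the quotients repeat a_1, ..., a_4; the period length is 4.
Hence the expansion of sqrt(287) is a_0 = 16 followed by the repeating block 1, 15, 1, 32 (period 4).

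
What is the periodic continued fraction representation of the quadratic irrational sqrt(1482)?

Write x_i = (sqrt(1482) + m_i)/d_i with (m_0, d_0) = (0, 1). a_0 = floor(sqrt(1482)) = 38, since 38^2 = 1444 <= 1482 < 1521 = 39^2.
Iterate m_{i+1} = d_i*a_i - m_i, d_{i+1} = (1482 - m_{i+1}^2)/d_i, a_{i+1} = floor((a_0 + m_{i+1})/d_{i+1}):
  m_1 = 1*38 - 0 = 38, d_1 = (1482 - 38^2)/1 = 38/1 = 38, a_1 = floor((38 + 38)/38) = 2.
  m_2 = 38*2 - 38 = 38, d_2 = (1482 - 38^2)/38 = 38/38 = 1, a_2 = floor((38 + 38)/1) = 76.
  m_3 = 1*76 - 38 = 38, d_3 = (1482 - 38^2)/1 = 38/1 = 38: (m_3, d_3) = (m_1, d_1) = (38, 38), so from here the quotients repeat a_1, a_2; the period length is 2.
Hence the expansion of sqrt(1482) is a_0 = 38 followed by the repeating block 2, 76 (period 2).

[38; (2, 76)]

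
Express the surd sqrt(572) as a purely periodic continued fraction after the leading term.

Write x_i = (sqrt(572) + m_i)/d_i with (m_0, d_0) = (0, 1). a_0 = floor(sqrt(572)) = 23, since 23^2 = 529 <= 572 < 576 = 24^2.
Iterate m_{i+1} = d_i*a_i - m_i, d_{i+1} = (572 - m_{i+1}^2)/d_i, a_{i+1} = floor((a_0 + m_{i+1})/d_{i+1}):
  m_1 = 1*23 - 0 = 23, d_1 = (572 - 23^2)/1 = 43/1 = 43, a_1 = floor((23 + 23)/43) = 1.
  m_2 = 43*1 - 23 = 20, d_2 = (572 - 20^2)/43 = 172/43 = 4, a_2 = floor((23 + 20)/4) = 10.
  m_3 = 4*10 - 20 = 20, d_3 = (572 - 20^2)/4 = 172/4 = 43, a_3 = floor((23 + 20)/43) = 1.
  m_4 = 43*1 - 20 = 23, d_4 = (572 - 23^2)/43 = 43/43 = 1, a_4 = floor((23 + 23)/1) = 46.
  m_5 = 1*46 - 23 = 23, d_5 = (572 - 23^2)/1 = 43/1 = 43: (m_5, d_5) = (m_1, d_1) = (23, 43), so from here the quotients repeat a_1, ..., a_4; the period length is 4.
Hence the expansion of sqrt(572) is a_0 = 23 followed by the repeating block 1, 10, 1, 46 (period 4).

[23; (1, 10, 1, 46)]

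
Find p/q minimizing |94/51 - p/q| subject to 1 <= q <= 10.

11/6

Expand x = 94/51 as a continued fraction with the Euclidean algorithm:
  94 = 1*51 + 43, so a_0 = 1.
  51 = 1*43 + 8, so a_1 = 1.
  43 = 5*8 + 3, so a_2 = 5.
  8 = 2*3 + 2, so a_3 = 2.
  3 = 1*2 + 1, so a_4 = 1.
  2 = 2*1 + 0, so a_5 = 2.
so x = [1; 1, 5, 2, 1, 2].
Convergents (p_i = a_i*p_{i-1} + p_{i-2}, q_i = a_i*q_{i-1} + q_{i-2} with p_{-2}=0, p_{-1}=1, q_{-2}=1, q_{-1}=0), until the denominator exceeds 10:
  i=0: a_0=1, p_0 = 1*1 + 0 = 1, q_0 = 1*0 + 1 = 1.
  i=1: a_1=1, p_1 = 1*1 + 1 = 2, q_1 = 1*1 + 0 = 1.
  i=2: a_2=5, p_2 = 5*2 + 1 = 11, q_2 = 5*1 + 1 = 6.
  i=3: a_3=2, p_3 = 2*11 + 2 = 24, q_3 = 2*6 + 1 = 13.
q_3 = 13 > 10, so the last convergent with denominator <= 10 is p_2/q_2 = 11/6.
The closest fraction with denominator <= 10 is either p_2/q_2 or the intermediate fraction (k*p_2 + p_1)/(k*q_2 + q_1) with the largest k >= 1 whose denominator stays <= 10; these approach x as k grows, and every other convergent or intermediate fraction in range is farther away.
Largest k: floor((10 - q_1)/q_2) = floor((10 - 1)/6) = 1.
That gives (1*11 + 2)/(1*6 + 1) = 13/7.
Compare the errors: |x - 11/6| = |94*6 - 11*51|/(51*6) = 3/306, and |x - 13/7| = |94*7 - 13*51|/(51*7) = 5/357.
Cross-multiplying, 3*357 = 1071 < 1530 = 5*306, so 3/306 is smaller: the convergent 11/6 is closer to x than 13/7.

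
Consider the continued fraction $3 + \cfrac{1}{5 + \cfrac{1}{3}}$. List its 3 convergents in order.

Using the convergent recurrence p_i = a_i*p_{i-1} + p_{i-2}, q_i = a_i*q_{i-1} + q_{i-2} with p_{-2}=0, p_{-1}=1, q_{-2}=1, q_{-1}=0:
  i=0: a_0=3, p_0 = 3*1 + 0 = 3, q_0 = 3*0 + 1 = 1.
  i=1: a_1=5, p_1 = 5*3 + 1 = 16, q_1 = 5*1 + 0 = 5.
  i=2: a_2=3, p_2 = 3*16 + 3 = 51, q_2 = 3*5 + 1 = 16.

3/1, 16/5, 51/16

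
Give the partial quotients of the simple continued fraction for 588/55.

Run the Euclidean algorithm on 588 and 55; the successive quotients are the partial quotients a_0, a_1, ... (each step inverts the fractional part left over by the previous one):
  588 = 10*55 + 38, so a_0 = 10.
  55 = 1*38 + 17, so a_1 = 1.
  38 = 2*17 + 4, so a_2 = 2.
  17 = 4*4 + 1, so a_3 = 4.
  4 = 4*1 + 0, so a_4 = 4.
The remainder reaches 0 after 5 divisions, so the expansion has 5 partial quotients, read off in order.

[10; 1, 2, 4, 4]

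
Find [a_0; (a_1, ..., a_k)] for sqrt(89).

[9; (2, 3, 3, 2, 18)]

Write x_i = (sqrt(89) + m_i)/d_i with (m_0, d_0) = (0, 1). a_0 = floor(sqrt(89)) = 9, since 9^2 = 81 <= 89 < 100 = 10^2.
Iterate m_{i+1} = d_i*a_i - m_i, d_{i+1} = (89 - m_{i+1}^2)/d_i, a_{i+1} = floor((a_0 + m_{i+1})/d_{i+1}):
  m_1 = 1*9 - 0 = 9, d_1 = (89 - 9^2)/1 = 8/1 = 8, a_1 = floor((9 + 9)/8) = 2.
  m_2 = 8*2 - 9 = 7, d_2 = (89 - 7^2)/8 = 40/8 = 5, a_2 = floor((9 + 7)/5) = 3.
  m_3 = 5*3 - 7 = 8, d_3 = (89 - 8^2)/5 = 25/5 = 5, a_3 = floor((9 + 8)/5) = 3.
  m_4 = 5*3 - 8 = 7, d_4 = (89 - 7^2)/5 = 40/5 = 8, a_4 = floor((9 + 7)/8) = 2.
  m_5 = 8*2 - 7 = 9, d_5 = (89 - 9^2)/8 = 8/8 = 1, a_5 = floor((9 + 9)/1) = 18.
  m_6 = 1*18 - 9 = 9, d_6 = (89 - 9^2)/1 = 8/1 = 8: (m_6, d_6) = (m_1, d_1) = (9, 8), so from here the quotients repeat a_1, ..., a_5; the period length is 5.
Hence the expansion of sqrt(89) is a_0 = 9 followed by the repeating block 2, 3, 3, 2, 18 (period 5).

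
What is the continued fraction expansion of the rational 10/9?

Run the Euclidean algorithm on 10 and 9; the successive quotients are the partial quotients a_0, a_1, ... (each step inverts the fractional part left over by the previous one):
  10 = 1*9 + 1, so a_0 = 1.
  9 = 9*1 + 0, so a_1 = 9.
The remainder reaches 0 after 2 divisions, so the expansion has 2 partial quotients, read off in order.

[1; 9]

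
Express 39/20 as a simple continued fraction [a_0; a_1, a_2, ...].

Run the Euclidean algorithm on 39 and 20; the successive quotients are the partial quotients a_0, a_1, ... (each step inverts the fractional part left over by the previous one):
  39 = 1*20 + 19, so a_0 = 1.
  20 = 1*19 + 1, so a_1 = 1.
  19 = 19*1 + 0, so a_2 = 19.
The remainder reaches 0 after 3 divisions, so the expansion has 3 partial quotients, read off in order.

[1; 1, 19]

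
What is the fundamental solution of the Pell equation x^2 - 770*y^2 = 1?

First expand sqrt(770) as a continued fraction. With x_i = (sqrt(770) + m_i)/d_i and (m_0, d_0) = (0, 1): a_0 = floor(sqrt(770)) = 27, since 27^2 = 729 <= 770 < 784 = 28^2.
Iterate m_{i+1} = d_i*a_i - m_i, d_{i+1} = (770 - m_{i+1}^2)/d_i, a_{i+1} = floor((a_0 + m_{i+1})/d_{i+1}):
  m_1 = 1*27 - 0 = 27, d_1 = (770 - 27^2)/1 = 41/1 = 41, a_1 = floor((27 + 27)/41) = 1.
  m_2 = 41*1 - 27 = 14, d_2 = (770 - 14^2)/41 = 574/41 = 14, a_2 = floor((27 + 14)/14) = 2.
  m_3 = 14*2 - 14 = 14, d_3 = (770 - 14^2)/14 = 574/14 = 41, a_3 = floor((27 + 14)/41) = 1.
  m_4 = 41*1 - 14 = 27, d_4 = (770 - 27^2)/41 = 41/41 = 1, a_4 = floor((27 + 27)/1) = 54.
  m_5 = 1*54 - 27 = 27, d_5 = (770 - 27^2)/1 = 41/1 = 41: (m_5, d_5) = (m_1, d_1) = (27, 41), so from here the quotients repeat a_1, ..., a_4; the period length is 4.
So sqrt(770) = [27; (1, 2, 1, 54)] with period length k = 4.
k is even, so the fundamental solution of x^2 - 770y^2 = 1 is (p_{k-1}, q_{k-1}) = (p_3, q_3); compute convergents through index 3.
Convergents (p_i = a_i*p_{i-1} + p_{i-2}, q_i = a_i*q_{i-1} + q_{i-2} with p_{-2}=0, p_{-1}=1, q_{-2}=1, q_{-1}=0):
  i=0: a_0=27, p_0 = 27*1 + 0 = 27, q_0 = 27*0 + 1 = 1.
  i=1: a_1=1, p_1 = 1*27 + 1 = 28, q_1 = 1*1 + 0 = 1.
  i=2: a_2=2, p_2 = 2*28 + 27 = 83, q_2 = 2*1 + 1 = 3.
  i=3: a_3=1, p_3 = 1*83 + 28 = 111, q_3 = 1*3 + 1 = 4.
Check: 111^2 - 770*4^2 = 12321 - 12320 = 1, so (x, y) = (111, 4) solves the equation, and by the theorem it is the least positive solution.

(x, y) = (111, 4)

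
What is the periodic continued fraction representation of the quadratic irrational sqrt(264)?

[16; (4, 32)]

Write x_i = (sqrt(264) + m_i)/d_i with (m_0, d_0) = (0, 1). a_0 = floor(sqrt(264)) = 16, since 16^2 = 256 <= 264 < 289 = 17^2.
Iterate m_{i+1} = d_i*a_i - m_i, d_{i+1} = (264 - m_{i+1}^2)/d_i, a_{i+1} = floor((a_0 + m_{i+1})/d_{i+1}):
  m_1 = 1*16 - 0 = 16, d_1 = (264 - 16^2)/1 = 8/1 = 8, a_1 = floor((16 + 16)/8) = 4.
  m_2 = 8*4 - 16 = 16, d_2 = (264 - 16^2)/8 = 8/8 = 1, a_2 = floor((16 + 16)/1) = 32.
  m_3 = 1*32 - 16 = 16, d_3 = (264 - 16^2)/1 = 8/1 = 8: (m_3, d_3) = (m_1, d_1) = (16, 8), so from here the quotients repeat a_1, a_2; the period length is 2.
Hence the expansion of sqrt(264) is a_0 = 16 followed by the repeating block 4, 32 (period 2).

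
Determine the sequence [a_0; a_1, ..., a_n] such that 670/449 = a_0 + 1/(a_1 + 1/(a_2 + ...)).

[1; 2, 31, 1, 1, 3]

Run the Euclidean algorithm on 670 and 449; the successive quotients are the partial quotients a_0, a_1, ... (each step inverts the fractional part left over by the previous one):
  670 = 1*449 + 221, so a_0 = 1.
  449 = 2*221 + 7, so a_1 = 2.
  221 = 31*7 + 4, so a_2 = 31.
  7 = 1*4 + 3, so a_3 = 1.
  4 = 1*3 + 1, so a_4 = 1.
  3 = 3*1 + 0, so a_5 = 3.
The remainder reaches 0 after 6 divisions, so the expansion has 6 partial quotients, read off in order.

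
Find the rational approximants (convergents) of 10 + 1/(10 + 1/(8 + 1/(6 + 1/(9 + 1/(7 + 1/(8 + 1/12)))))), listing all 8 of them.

Using the convergent recurrence p_i = a_i*p_{i-1} + p_{i-2}, q_i = a_i*q_{i-1} + q_{i-2} with p_{-2}=0, p_{-1}=1, q_{-2}=1, q_{-1}=0:
  i=0: a_0=10, p_0 = 10*1 + 0 = 10, q_0 = 10*0 + 1 = 1.
  i=1: a_1=10, p_1 = 10*10 + 1 = 101, q_1 = 10*1 + 0 = 10.
  i=2: a_2=8, p_2 = 8*101 + 10 = 818, q_2 = 8*10 + 1 = 81.
  i=3: a_3=6, p_3 = 6*818 + 101 = 5009, q_3 = 6*81 + 10 = 496.
  i=4: a_4=9, p_4 = 9*5009 + 818 = 45899, q_4 = 9*496 + 81 = 4545.
  i=5: a_5=7, p_5 = 7*45899 + 5009 = 326302, q_5 = 7*4545 + 496 = 32311.
  i=6: a_6=8, p_6 = 8*326302 + 45899 = 2656315, q_6 = 8*32311 + 4545 = 263033.
  i=7: a_7=12, p_7 = 12*2656315 + 326302 = 32202082, q_7 = 12*263033 + 32311 = 3188707.

10/1, 101/10, 818/81, 5009/496, 45899/4545, 326302/32311, 2656315/263033, 32202082/3188707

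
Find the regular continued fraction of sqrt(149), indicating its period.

Write x_i = (sqrt(149) + m_i)/d_i with (m_0, d_0) = (0, 1). a_0 = floor(sqrt(149)) = 12, since 12^2 = 144 <= 149 < 169 = 13^2.
Iterate m_{i+1} = d_i*a_i - m_i, d_{i+1} = (149 - m_{i+1}^2)/d_i, a_{i+1} = floor((a_0 + m_{i+1})/d_{i+1}):
  m_1 = 1*12 - 0 = 12, d_1 = (149 - 12^2)/1 = 5/1 = 5, a_1 = floor((12 + 12)/5) = 4.
  m_2 = 5*4 - 12 = 8, d_2 = (149 - 8^2)/5 = 85/5 = 17, a_2 = floor((12 + 8)/17) = 1.
  m_3 = 17*1 - 8 = 9, d_3 = (149 - 9^2)/17 = 68/17 = 4, a_3 = floor((12 + 9)/4) = 5.
  m_4 = 4*5 - 9 = 11, d_4 = (149 - 11^2)/4 = 28/4 = 7, a_4 = floor((12 + 11)/7) = 3.
  m_5 = 7*3 - 11 = 10, d_5 = (149 - 10^2)/7 = 49/7 = 7, a_5 = floor((12 + 10)/7) = 3.
  m_6 = 7*3 - 10 = 11, d_6 = (149 - 11^2)/7 = 28/7 = 4, a_6 = floor((12 + 11)/4) = 5.
  m_7 = 4*5 - 11 = 9, d_7 = (149 - 9^2)/4 = 68/4 = 17, a_7 = floor((12 + 9)/17) = 1.
  m_8 = 17*1 - 9 = 8, d_8 = (149 - 8^2)/17 = 85/17 = 5, a_8 = floor((12 + 8)/5) = 4.
  m_9 = 5*4 - 8 = 12, d_9 = (149 - 12^2)/5 = 5/5 = 1, a_9 = floor((12 + 12)/1) = 24.
  m_10 = 1*24 - 12 = 12, d_10 = (149 - 12^2)/1 = 5/1 = 5: (m_10, d_10) = (m_1, d_1) = (12, 5), so from here the quotients repeat a_1, ..., a_9; the period length is 9.
Hence the expansion of sqrt(149) is a_0 = 12 followed by the repeating block 4, 1, 5, 3, 3, 5, 1, 4, 24 (period 9).

[12; (4, 1, 5, 3, 3, 5, 1, 4, 24)]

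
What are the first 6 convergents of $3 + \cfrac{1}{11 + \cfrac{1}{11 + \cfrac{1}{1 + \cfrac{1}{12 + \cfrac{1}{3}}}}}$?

3/1, 34/11, 377/122, 411/133, 5309/1718, 16338/5287

Using the convergent recurrence p_i = a_i*p_{i-1} + p_{i-2}, q_i = a_i*q_{i-1} + q_{i-2} with p_{-2}=0, p_{-1}=1, q_{-2}=1, q_{-1}=0:
  i=0: a_0=3, p_0 = 3*1 + 0 = 3, q_0 = 3*0 + 1 = 1.
  i=1: a_1=11, p_1 = 11*3 + 1 = 34, q_1 = 11*1 + 0 = 11.
  i=2: a_2=11, p_2 = 11*34 + 3 = 377, q_2 = 11*11 + 1 = 122.
  i=3: a_3=1, p_3 = 1*377 + 34 = 411, q_3 = 1*122 + 11 = 133.
  i=4: a_4=12, p_4 = 12*411 + 377 = 5309, q_4 = 12*133 + 122 = 1718.
  i=5: a_5=3, p_5 = 3*5309 + 411 = 16338, q_5 = 3*1718 + 133 = 5287.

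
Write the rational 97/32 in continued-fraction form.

[3; 32]

Run the Euclidean algorithm on 97 and 32; the successive quotients are the partial quotients a_0, a_1, ... (each step inverts the fractional part left over by the previous one):
  97 = 3*32 + 1, so a_0 = 3.
  32 = 32*1 + 0, so a_1 = 32.
The remainder reaches 0 after 2 divisions, so the expansion has 2 partial quotients, read off in order.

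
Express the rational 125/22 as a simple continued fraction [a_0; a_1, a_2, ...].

Run the Euclidean algorithm on 125 and 22; the successive quotients are the partial quotients a_0, a_1, ... (each step inverts the fractional part left over by the previous one):
  125 = 5*22 + 15, so a_0 = 5.
  22 = 1*15 + 7, so a_1 = 1.
  15 = 2*7 + 1, so a_2 = 2.
  7 = 7*1 + 0, so a_3 = 7.
The remainder reaches 0 after 4 divisions, so the expansion has 4 partial quotients, read off in order.

[5; 1, 2, 7]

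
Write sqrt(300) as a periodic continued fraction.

[17; (3, 8, 3, 34)]

Write x_i = (sqrt(300) + m_i)/d_i with (m_0, d_0) = (0, 1). a_0 = floor(sqrt(300)) = 17, since 17^2 = 289 <= 300 < 324 = 18^2.
Iterate m_{i+1} = d_i*a_i - m_i, d_{i+1} = (300 - m_{i+1}^2)/d_i, a_{i+1} = floor((a_0 + m_{i+1})/d_{i+1}):
  m_1 = 1*17 - 0 = 17, d_1 = (300 - 17^2)/1 = 11/1 = 11, a_1 = floor((17 + 17)/11) = 3.
  m_2 = 11*3 - 17 = 16, d_2 = (300 - 16^2)/11 = 44/11 = 4, a_2 = floor((17 + 16)/4) = 8.
  m_3 = 4*8 - 16 = 16, d_3 = (300 - 16^2)/4 = 44/4 = 11, a_3 = floor((17 + 16)/11) = 3.
  m_4 = 11*3 - 16 = 17, d_4 = (300 - 17^2)/11 = 11/11 = 1, a_4 = floor((17 + 17)/1) = 34.
  m_5 = 1*34 - 17 = 17, d_5 = (300 - 17^2)/1 = 11/1 = 11: (m_5, d_5) = (m_1, d_1) = (17, 11), so from here the quotients repeat a_1, ..., a_4; the period length is 4.
Hence the expansion of sqrt(300) is a_0 = 17 followed by the repeating block 3, 8, 3, 34 (period 4).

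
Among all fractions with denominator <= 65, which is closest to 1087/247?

22/5

Expand x = 1087/247 as a continued fraction with the Euclidean algorithm:
  1087 = 4*247 + 99, so a_0 = 4.
  247 = 2*99 + 49, so a_1 = 2.
  99 = 2*49 + 1, so a_2 = 2.
  49 = 49*1 + 0, so a_3 = 49.
so x = [4; 2, 2, 49].
Convergents (p_i = a_i*p_{i-1} + p_{i-2}, q_i = a_i*q_{i-1} + q_{i-2} with p_{-2}=0, p_{-1}=1, q_{-2}=1, q_{-1}=0), until the denominator exceeds 65:
  i=0: a_0=4, p_0 = 4*1 + 0 = 4, q_0 = 4*0 + 1 = 1.
  i=1: a_1=2, p_1 = 2*4 + 1 = 9, q_1 = 2*1 + 0 = 2.
  i=2: a_2=2, p_2 = 2*9 + 4 = 22, q_2 = 2*2 + 1 = 5.
  i=3: a_3=49, p_3 = 49*22 + 9 = 1087, q_3 = 49*5 + 2 = 247.
q_3 = 247 > 65, so the last convergent with denominator <= 65 is p_2/q_2 = 22/5.
The closest fraction with denominator <= 65 is either p_2/q_2 or the intermediate fraction (k*p_2 + p_1)/(k*q_2 + q_1) with the largest k >= 1 whose denominator stays <= 65; these approach x as k grows, and every other convergent or intermediate fraction in range is farther away.
Largest k: floor((65 - q_1)/q_2) = floor((65 - 2)/5) = 12.
That gives (12*22 + 9)/(12*5 + 2) = 273/62.
Compare the errors: |x - 22/5| = |1087*5 - 22*247|/(247*5) = 1/1235, and |x - 273/62| = |1087*62 - 273*247|/(247*62) = 37/15314.
Cross-multiplying, 1*15314 = 15314 < 45695 = 37*1235, so 1/1235 is smaller: the convergent 22/5 is closer to x than 273/62.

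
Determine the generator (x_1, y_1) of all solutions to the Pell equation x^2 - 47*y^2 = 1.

First expand sqrt(47) as a continued fraction. With x_i = (sqrt(47) + m_i)/d_i and (m_0, d_0) = (0, 1): a_0 = floor(sqrt(47)) = 6, since 6^2 = 36 <= 47 < 49 = 7^2.
Iterate m_{i+1} = d_i*a_i - m_i, d_{i+1} = (47 - m_{i+1}^2)/d_i, a_{i+1} = floor((a_0 + m_{i+1})/d_{i+1}):
  m_1 = 1*6 - 0 = 6, d_1 = (47 - 6^2)/1 = 11/1 = 11, a_1 = floor((6 + 6)/11) = 1.
  m_2 = 11*1 - 6 = 5, d_2 = (47 - 5^2)/11 = 22/11 = 2, a_2 = floor((6 + 5)/2) = 5.
  m_3 = 2*5 - 5 = 5, d_3 = (47 - 5^2)/2 = 22/2 = 11, a_3 = floor((6 + 5)/11) = 1.
  m_4 = 11*1 - 5 = 6, d_4 = (47 - 6^2)/11 = 11/11 = 1, a_4 = floor((6 + 6)/1) = 12.
  m_5 = 1*12 - 6 = 6, d_5 = (47 - 6^2)/1 = 11/1 = 11: (m_5, d_5) = (m_1, d_1) = (6, 11), so from here the quotients repeat a_1, ..., a_4; the period length is 4.
So sqrt(47) = [6; (1, 5, 1, 12)] with period length k = 4.
k is even, so the fundamental solution of x^2 - 47y^2 = 1 is (p_{k-1}, q_{k-1}) = (p_3, q_3); compute convergents through index 3.
Convergents (p_i = a_i*p_{i-1} + p_{i-2}, q_i = a_i*q_{i-1} + q_{i-2} with p_{-2}=0, p_{-1}=1, q_{-2}=1, q_{-1}=0):
  i=0: a_0=6, p_0 = 6*1 + 0 = 6, q_0 = 6*0 + 1 = 1.
  i=1: a_1=1, p_1 = 1*6 + 1 = 7, q_1 = 1*1 + 0 = 1.
  i=2: a_2=5, p_2 = 5*7 + 6 = 41, q_2 = 5*1 + 1 = 6.
  i=3: a_3=1, p_3 = 1*41 + 7 = 48, q_3 = 1*6 + 1 = 7.
Check: 48^2 - 47*7^2 = 2304 - 2303 = 1, so (x, y) = (48, 7) solves the equation, and by the theorem it is the least positive solution.

(x, y) = (48, 7)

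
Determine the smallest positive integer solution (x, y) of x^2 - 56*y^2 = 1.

(x, y) = (15, 2)

First expand sqrt(56) as a continued fraction. With x_i = (sqrt(56) + m_i)/d_i and (m_0, d_0) = (0, 1): a_0 = floor(sqrt(56)) = 7, since 7^2 = 49 <= 56 < 64 = 8^2.
Iterate m_{i+1} = d_i*a_i - m_i, d_{i+1} = (56 - m_{i+1}^2)/d_i, a_{i+1} = floor((a_0 + m_{i+1})/d_{i+1}):
  m_1 = 1*7 - 0 = 7, d_1 = (56 - 7^2)/1 = 7/1 = 7, a_1 = floor((7 + 7)/7) = 2.
  m_2 = 7*2 - 7 = 7, d_2 = (56 - 7^2)/7 = 7/7 = 1, a_2 = floor((7 + 7)/1) = 14.
  m_3 = 1*14 - 7 = 7, d_3 = (56 - 7^2)/1 = 7/1 = 7: (m_3, d_3) = (m_1, d_1) = (7, 7), so from here the quotients repeat a_1, a_2; the period length is 2.
So sqrt(56) = [7; (2, 14)] with period length k = 2.
k is even, so the fundamental solution of x^2 - 56y^2 = 1 is (p_{k-1}, q_{k-1}) = (p_1, q_1); compute convergents through index 1.
Convergents (p_i = a_i*p_{i-1} + p_{i-2}, q_i = a_i*q_{i-1} + q_{i-2} with p_{-2}=0, p_{-1}=1, q_{-2}=1, q_{-1}=0):
  i=0: a_0=7, p_0 = 7*1 + 0 = 7, q_0 = 7*0 + 1 = 1.
  i=1: a_1=2, p_1 = 2*7 + 1 = 15, q_1 = 2*1 + 0 = 2.
Check: 15^2 - 56*2^2 = 225 - 224 = 1, so (x, y) = (15, 2) solves the equation, and by the theorem it is the least positive solution.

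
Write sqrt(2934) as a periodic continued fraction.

[54; (6, 108)]

Write x_i = (sqrt(2934) + m_i)/d_i with (m_0, d_0) = (0, 1). a_0 = floor(sqrt(2934)) = 54, since 54^2 = 2916 <= 2934 < 3025 = 55^2.
Iterate m_{i+1} = d_i*a_i - m_i, d_{i+1} = (2934 - m_{i+1}^2)/d_i, a_{i+1} = floor((a_0 + m_{i+1})/d_{i+1}):
  m_1 = 1*54 - 0 = 54, d_1 = (2934 - 54^2)/1 = 18/1 = 18, a_1 = floor((54 + 54)/18) = 6.
  m_2 = 18*6 - 54 = 54, d_2 = (2934 - 54^2)/18 = 18/18 = 1, a_2 = floor((54 + 54)/1) = 108.
  m_3 = 1*108 - 54 = 54, d_3 = (2934 - 54^2)/1 = 18/1 = 18: (m_3, d_3) = (m_1, d_1) = (54, 18), so from here the quotients repeat a_1, a_2; the period length is 2.
Hence the expansion of sqrt(2934) is a_0 = 54 followed by the repeating block 6, 108 (period 2).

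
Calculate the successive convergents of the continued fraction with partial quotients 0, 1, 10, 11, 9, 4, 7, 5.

0/1, 1/1, 10/11, 111/122, 1009/1109, 4147/4558, 30038/33015, 154337/169633

Using the convergent recurrence p_i = a_i*p_{i-1} + p_{i-2}, q_i = a_i*q_{i-1} + q_{i-2} with p_{-2}=0, p_{-1}=1, q_{-2}=1, q_{-1}=0:
  i=0: a_0=0, p_0 = 0*1 + 0 = 0, q_0 = 0*0 + 1 = 1.
  i=1: a_1=1, p_1 = 1*0 + 1 = 1, q_1 = 1*1 + 0 = 1.
  i=2: a_2=10, p_2 = 10*1 + 0 = 10, q_2 = 10*1 + 1 = 11.
  i=3: a_3=11, p_3 = 11*10 + 1 = 111, q_3 = 11*11 + 1 = 122.
  i=4: a_4=9, p_4 = 9*111 + 10 = 1009, q_4 = 9*122 + 11 = 1109.
  i=5: a_5=4, p_5 = 4*1009 + 111 = 4147, q_5 = 4*1109 + 122 = 4558.
  i=6: a_6=7, p_6 = 7*4147 + 1009 = 30038, q_6 = 7*4558 + 1109 = 33015.
  i=7: a_7=5, p_7 = 5*30038 + 4147 = 154337, q_7 = 5*33015 + 4558 = 169633.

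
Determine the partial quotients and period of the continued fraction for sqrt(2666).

Write x_i = (sqrt(2666) + m_i)/d_i with (m_0, d_0) = (0, 1). a_0 = floor(sqrt(2666)) = 51, since 51^2 = 2601 <= 2666 < 2704 = 52^2.
Iterate m_{i+1} = d_i*a_i - m_i, d_{i+1} = (2666 - m_{i+1}^2)/d_i, a_{i+1} = floor((a_0 + m_{i+1})/d_{i+1}):
  m_1 = 1*51 - 0 = 51, d_1 = (2666 - 51^2)/1 = 65/1 = 65, a_1 = floor((51 + 51)/65) = 1.
  m_2 = 65*1 - 51 = 14, d_2 = (2666 - 14^2)/65 = 2470/65 = 38, a_2 = floor((51 + 14)/38) = 1.
  m_3 = 38*1 - 14 = 24, d_3 = (2666 - 24^2)/38 = 2090/38 = 55, a_3 = floor((51 + 24)/55) = 1.
  m_4 = 55*1 - 24 = 31, d_4 = (2666 - 31^2)/55 = 1705/55 = 31, a_4 = floor((51 + 31)/31) = 2.
  m_5 = 31*2 - 31 = 31, d_5 = (2666 - 31^2)/31 = 1705/31 = 55, a_5 = floor((51 + 31)/55) = 1.
  m_6 = 55*1 - 31 = 24, d_6 = (2666 - 24^2)/55 = 2090/55 = 38, a_6 = floor((51 + 24)/38) = 1.
  m_7 = 38*1 - 24 = 14, d_7 = (2666 - 14^2)/38 = 2470/38 = 65, a_7 = floor((51 + 14)/65) = 1.
  m_8 = 65*1 - 14 = 51, d_8 = (2666 - 51^2)/65 = 65/65 = 1, a_8 = floor((51 + 51)/1) = 102.
  m_9 = 1*102 - 51 = 51, d_9 = (2666 - 51^2)/1 = 65/1 = 65: (m_9, d_9) = (m_1, d_1) = (51, 65), so from here the quotients repeat a_1, ..., a_8; the period length is 8.
Hence the expansion of sqrt(2666) is a_0 = 51 followed by the repeating block 1, 1, 1, 2, 1, 1, 1, 102 (period 8).

[51; (1, 1, 1, 2, 1, 1, 1, 102)]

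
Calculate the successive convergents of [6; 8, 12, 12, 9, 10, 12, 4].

Using the convergent recurrence p_i = a_i*p_{i-1} + p_{i-2}, q_i = a_i*q_{i-1} + q_{i-2} with p_{-2}=0, p_{-1}=1, q_{-2}=1, q_{-1}=0:
  i=0: a_0=6, p_0 = 6*1 + 0 = 6, q_0 = 6*0 + 1 = 1.
  i=1: a_1=8, p_1 = 8*6 + 1 = 49, q_1 = 8*1 + 0 = 8.
  i=2: a_2=12, p_2 = 12*49 + 6 = 594, q_2 = 12*8 + 1 = 97.
  i=3: a_3=12, p_3 = 12*594 + 49 = 7177, q_3 = 12*97 + 8 = 1172.
  i=4: a_4=9, p_4 = 9*7177 + 594 = 65187, q_4 = 9*1172 + 97 = 10645.
  i=5: a_5=10, p_5 = 10*65187 + 7177 = 659047, q_5 = 10*10645 + 1172 = 107622.
  i=6: a_6=12, p_6 = 12*659047 + 65187 = 7973751, q_6 = 12*107622 + 10645 = 1302109.
  i=7: a_7=4, p_7 = 4*7973751 + 659047 = 32554051, q_7 = 4*1302109 + 107622 = 5316058.

6/1, 49/8, 594/97, 7177/1172, 65187/10645, 659047/107622, 7973751/1302109, 32554051/5316058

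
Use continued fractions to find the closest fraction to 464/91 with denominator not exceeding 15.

51/10

Expand x = 464/91 as a continued fraction with the Euclidean algorithm:
  464 = 5*91 + 9, so a_0 = 5.
  91 = 10*9 + 1, so a_1 = 10.
  9 = 9*1 + 0, so a_2 = 9.
so x = [5; 10, 9].
Convergents (p_i = a_i*p_{i-1} + p_{i-2}, q_i = a_i*q_{i-1} + q_{i-2} with p_{-2}=0, p_{-1}=1, q_{-2}=1, q_{-1}=0), until the denominator exceeds 15:
  i=0: a_0=5, p_0 = 5*1 + 0 = 5, q_0 = 5*0 + 1 = 1.
  i=1: a_1=10, p_1 = 10*5 + 1 = 51, q_1 = 10*1 + 0 = 10.
  i=2: a_2=9, p_2 = 9*51 + 5 = 464, q_2 = 9*10 + 1 = 91.
q_2 = 91 > 15, so the last convergent with denominator <= 15 is p_1/q_1 = 51/10.
The closest fraction with denominator <= 15 is either p_1/q_1 or the intermediate fraction (k*p_1 + p_0)/(k*q_1 + q_0) with the largest k >= 1 whose denominator stays <= 15; these approach x as k grows, and every other convergent or intermediate fraction in range is farther away.
Largest k: floor((15 - q_0)/q_1) = floor((15 - 1)/10) = 1.
That gives (1*51 + 5)/(1*10 + 1) = 56/11.
Compare the errors: |x - 51/10| = |464*10 - 51*91|/(91*10) = 1/910, and |x - 56/11| = |464*11 - 56*91|/(91*11) = 8/1001.
Cross-multiplying, 1*1001 = 1001 < 7280 = 8*910, so 1/910 is smaller: the convergent 51/10 is closer to x than 56/11.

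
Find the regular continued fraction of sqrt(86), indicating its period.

Write x_i = (sqrt(86) + m_i)/d_i with (m_0, d_0) = (0, 1). a_0 = floor(sqrt(86)) = 9, since 9^2 = 81 <= 86 < 100 = 10^2.
Iterate m_{i+1} = d_i*a_i - m_i, d_{i+1} = (86 - m_{i+1}^2)/d_i, a_{i+1} = floor((a_0 + m_{i+1})/d_{i+1}):
  m_1 = 1*9 - 0 = 9, d_1 = (86 - 9^2)/1 = 5/1 = 5, a_1 = floor((9 + 9)/5) = 3.
  m_2 = 5*3 - 9 = 6, d_2 = (86 - 6^2)/5 = 50/5 = 10, a_2 = floor((9 + 6)/10) = 1.
  m_3 = 10*1 - 6 = 4, d_3 = (86 - 4^2)/10 = 70/10 = 7, a_3 = floor((9 + 4)/7) = 1.
  m_4 = 7*1 - 4 = 3, d_4 = (86 - 3^2)/7 = 77/7 = 11, a_4 = floor((9 + 3)/11) = 1.
  m_5 = 11*1 - 3 = 8, d_5 = (86 - 8^2)/11 = 22/11 = 2, a_5 = floor((9 + 8)/2) = 8.
  m_6 = 2*8 - 8 = 8, d_6 = (86 - 8^2)/2 = 22/2 = 11, a_6 = floor((9 + 8)/11) = 1.
  m_7 = 11*1 - 8 = 3, d_7 = (86 - 3^2)/11 = 77/11 = 7, a_7 = floor((9 + 3)/7) = 1.
  m_8 = 7*1 - 3 = 4, d_8 = (86 - 4^2)/7 = 70/7 = 10, a_8 = floor((9 + 4)/10) = 1.
  m_9 = 10*1 - 4 = 6, d_9 = (86 - 6^2)/10 = 50/10 = 5, a_9 = floor((9 + 6)/5) = 3.
  m_10 = 5*3 - 6 = 9, d_10 = (86 - 9^2)/5 = 5/5 = 1, a_10 = floor((9 + 9)/1) = 18.
  m_11 = 1*18 - 9 = 9, d_11 = (86 - 9^2)/1 = 5/1 = 5: (m_11, d_11) = (m_1, d_1) = (9, 5), so from here the quotients repeat a_1, ..., a_10; the period length is 10.
Hence the expansion of sqrt(86) is a_0 = 9 followed by the repeating block 3, 1, 1, 1, 8, 1, 1, 1, 3, 18 (period 10).

[9; (3, 1, 1, 1, 8, 1, 1, 1, 3, 18)]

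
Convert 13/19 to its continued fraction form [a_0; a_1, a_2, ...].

Run the Euclidean algorithm on 13 and 19; the successive quotients are the partial quotients a_0, a_1, ... (each step inverts the fractional part left over by the previous one):
  13 = 0*19 + 13, so a_0 = 0.
  19 = 1*13 + 6, so a_1 = 1.
  13 = 2*6 + 1, so a_2 = 2.
  6 = 6*1 + 0, so a_3 = 6.
The remainder reaches 0 after 4 divisions, so the expansion has 4 partial quotients, read off in order.

[0; 1, 2, 6]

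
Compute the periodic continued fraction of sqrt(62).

[7; (1, 6, 1, 14)]

Write x_i = (sqrt(62) + m_i)/d_i with (m_0, d_0) = (0, 1). a_0 = floor(sqrt(62)) = 7, since 7^2 = 49 <= 62 < 64 = 8^2.
Iterate m_{i+1} = d_i*a_i - m_i, d_{i+1} = (62 - m_{i+1}^2)/d_i, a_{i+1} = floor((a_0 + m_{i+1})/d_{i+1}):
  m_1 = 1*7 - 0 = 7, d_1 = (62 - 7^2)/1 = 13/1 = 13, a_1 = floor((7 + 7)/13) = 1.
  m_2 = 13*1 - 7 = 6, d_2 = (62 - 6^2)/13 = 26/13 = 2, a_2 = floor((7 + 6)/2) = 6.
  m_3 = 2*6 - 6 = 6, d_3 = (62 - 6^2)/2 = 26/2 = 13, a_3 = floor((7 + 6)/13) = 1.
  m_4 = 13*1 - 6 = 7, d_4 = (62 - 7^2)/13 = 13/13 = 1, a_4 = floor((7 + 7)/1) = 14.
  m_5 = 1*14 - 7 = 7, d_5 = (62 - 7^2)/1 = 13/1 = 13: (m_5, d_5) = (m_1, d_1) = (7, 13), so from here the quotients repeat a_1, ..., a_4; the period length is 4.
Hence the expansion of sqrt(62) is a_0 = 7 followed by the repeating block 1, 6, 1, 14 (period 4).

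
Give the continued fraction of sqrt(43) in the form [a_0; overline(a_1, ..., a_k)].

Write x_i = (sqrt(43) + m_i)/d_i with (m_0, d_0) = (0, 1). a_0 = floor(sqrt(43)) = 6, since 6^2 = 36 <= 43 < 49 = 7^2.
Iterate m_{i+1} = d_i*a_i - m_i, d_{i+1} = (43 - m_{i+1}^2)/d_i, a_{i+1} = floor((a_0 + m_{i+1})/d_{i+1}):
  m_1 = 1*6 - 0 = 6, d_1 = (43 - 6^2)/1 = 7/1 = 7, a_1 = floor((6 + 6)/7) = 1.
  m_2 = 7*1 - 6 = 1, d_2 = (43 - 1^2)/7 = 42/7 = 6, a_2 = floor((6 + 1)/6) = 1.
  m_3 = 6*1 - 1 = 5, d_3 = (43 - 5^2)/6 = 18/6 = 3, a_3 = floor((6 + 5)/3) = 3.
  m_4 = 3*3 - 5 = 4, d_4 = (43 - 4^2)/3 = 27/3 = 9, a_4 = floor((6 + 4)/9) = 1.
  m_5 = 9*1 - 4 = 5, d_5 = (43 - 5^2)/9 = 18/9 = 2, a_5 = floor((6 + 5)/2) = 5.
  m_6 = 2*5 - 5 = 5, d_6 = (43 - 5^2)/2 = 18/2 = 9, a_6 = floor((6 + 5)/9) = 1.
  m_7 = 9*1 - 5 = 4, d_7 = (43 - 4^2)/9 = 27/9 = 3, a_7 = floor((6 + 4)/3) = 3.
  m_8 = 3*3 - 4 = 5, d_8 = (43 - 5^2)/3 = 18/3 = 6, a_8 = floor((6 + 5)/6) = 1.
  m_9 = 6*1 - 5 = 1, d_9 = (43 - 1^2)/6 = 42/6 = 7, a_9 = floor((6 + 1)/7) = 1.
  m_10 = 7*1 - 1 = 6, d_10 = (43 - 6^2)/7 = 7/7 = 1, a_10 = floor((6 + 6)/1) = 12.
  m_11 = 1*12 - 6 = 6, d_11 = (43 - 6^2)/1 = 7/1 = 7: (m_11, d_11) = (m_1, d_1) = (6, 7), so from here the quotients repeat a_1, ..., a_10; the period length is 10.
Hence the expansion of sqrt(43) is a_0 = 6 followed by the repeating block 1, 1, 3, 1, 5, 1, 3, 1, 1, 12 (period 10).

[6; overline(1, 1, 3, 1, 5, 1, 3, 1, 1, 12)]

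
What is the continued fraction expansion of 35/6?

[5; 1, 5]

Run the Euclidean algorithm on 35 and 6; the successive quotients are the partial quotients a_0, a_1, ... (each step inverts the fractional part left over by the previous one):
  35 = 5*6 + 5, so a_0 = 5.
  6 = 1*5 + 1, so a_1 = 1.
  5 = 5*1 + 0, so a_2 = 5.
The remainder reaches 0 after 3 divisions, so the expansion has 3 partial quotients, read off in order.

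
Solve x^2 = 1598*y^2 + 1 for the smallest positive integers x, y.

(x, y) = (1599, 40)

First expand sqrt(1598) as a continued fraction. With x_i = (sqrt(1598) + m_i)/d_i and (m_0, d_0) = (0, 1): a_0 = floor(sqrt(1598)) = 39, since 39^2 = 1521 <= 1598 < 1600 = 40^2.
Iterate m_{i+1} = d_i*a_i - m_i, d_{i+1} = (1598 - m_{i+1}^2)/d_i, a_{i+1} = floor((a_0 + m_{i+1})/d_{i+1}):
  m_1 = 1*39 - 0 = 39, d_1 = (1598 - 39^2)/1 = 77/1 = 77, a_1 = floor((39 + 39)/77) = 1.
  m_2 = 77*1 - 39 = 38, d_2 = (1598 - 38^2)/77 = 154/77 = 2, a_2 = floor((39 + 38)/2) = 38.
  m_3 = 2*38 - 38 = 38, d_3 = (1598 - 38^2)/2 = 154/2 = 77, a_3 = floor((39 + 38)/77) = 1.
  m_4 = 77*1 - 38 = 39, d_4 = (1598 - 39^2)/77 = 77/77 = 1, a_4 = floor((39 + 39)/1) = 78.
  m_5 = 1*78 - 39 = 39, d_5 = (1598 - 39^2)/1 = 77/1 = 77: (m_5, d_5) = (m_1, d_1) = (39, 77), so from here the quotients repeat a_1, ..., a_4; the period length is 4.
So sqrt(1598) = [39; (1, 38, 1, 78)] with period length k = 4.
k is even, so the fundamental solution of x^2 - 1598y^2 = 1 is (p_{k-1}, q_{k-1}) = (p_3, q_3); compute convergents through index 3.
Convergents (p_i = a_i*p_{i-1} + p_{i-2}, q_i = a_i*q_{i-1} + q_{i-2} with p_{-2}=0, p_{-1}=1, q_{-2}=1, q_{-1}=0):
  i=0: a_0=39, p_0 = 39*1 + 0 = 39, q_0 = 39*0 + 1 = 1.
  i=1: a_1=1, p_1 = 1*39 + 1 = 40, q_1 = 1*1 + 0 = 1.
  i=2: a_2=38, p_2 = 38*40 + 39 = 1559, q_2 = 38*1 + 1 = 39.
  i=3: a_3=1, p_3 = 1*1559 + 40 = 1599, q_3 = 1*39 + 1 = 40.
Check: 1599^2 - 1598*40^2 = 2556801 - 2556800 = 1, so (x, y) = (1599, 40) solves the equation, and by the theorem it is the least positive solution.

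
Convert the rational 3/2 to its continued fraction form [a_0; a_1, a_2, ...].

[1; 2]

Run the Euclidean algorithm on 3 and 2; the successive quotients are the partial quotients a_0, a_1, ... (each step inverts the fractional part left over by the previous one):
  3 = 1*2 + 1, so a_0 = 1.
  2 = 2*1 + 0, so a_1 = 2.
The remainder reaches 0 after 2 divisions, so the expansion has 2 partial quotients, read off in order.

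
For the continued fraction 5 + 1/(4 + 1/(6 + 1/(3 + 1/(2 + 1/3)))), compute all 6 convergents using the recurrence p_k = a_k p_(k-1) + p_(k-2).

5/1, 21/4, 131/25, 414/79, 959/183, 3291/628

Using the convergent recurrence p_i = a_i*p_{i-1} + p_{i-2}, q_i = a_i*q_{i-1} + q_{i-2} with p_{-2}=0, p_{-1}=1, q_{-2}=1, q_{-1}=0:
  i=0: a_0=5, p_0 = 5*1 + 0 = 5, q_0 = 5*0 + 1 = 1.
  i=1: a_1=4, p_1 = 4*5 + 1 = 21, q_1 = 4*1 + 0 = 4.
  i=2: a_2=6, p_2 = 6*21 + 5 = 131, q_2 = 6*4 + 1 = 25.
  i=3: a_3=3, p_3 = 3*131 + 21 = 414, q_3 = 3*25 + 4 = 79.
  i=4: a_4=2, p_4 = 2*414 + 131 = 959, q_4 = 2*79 + 25 = 183.
  i=5: a_5=3, p_5 = 3*959 + 414 = 3291, q_5 = 3*183 + 79 = 628.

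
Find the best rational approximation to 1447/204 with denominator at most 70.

Expand x = 1447/204 as a continued fraction with the Euclidean algorithm:
  1447 = 7*204 + 19, so a_0 = 7.
  204 = 10*19 + 14, so a_1 = 10.
  19 = 1*14 + 5, so a_2 = 1.
  14 = 2*5 + 4, so a_3 = 2.
  5 = 1*4 + 1, so a_4 = 1.
  4 = 4*1 + 0, so a_5 = 4.
so x = [7; 10, 1, 2, 1, 4].
Convergents (p_i = a_i*p_{i-1} + p_{i-2}, q_i = a_i*q_{i-1} + q_{i-2} with p_{-2}=0, p_{-1}=1, q_{-2}=1, q_{-1}=0), until the denominator exceeds 70:
  i=0: a_0=7, p_0 = 7*1 + 0 = 7, q_0 = 7*0 + 1 = 1.
  i=1: a_1=10, p_1 = 10*7 + 1 = 71, q_1 = 10*1 + 0 = 10.
  i=2: a_2=1, p_2 = 1*71 + 7 = 78, q_2 = 1*10 + 1 = 11.
  i=3: a_3=2, p_3 = 2*78 + 71 = 227, q_3 = 2*11 + 10 = 32.
  i=4: a_4=1, p_4 = 1*227 + 78 = 305, q_4 = 1*32 + 11 = 43.
  i=5: a_5=4, p_5 = 4*305 + 227 = 1447, q_5 = 4*43 + 32 = 204.
q_5 = 204 > 70, so the last convergent with denominator <= 70 is p_4/q_4 = 305/43.
The closest fraction with denominator <= 70 is either p_4/q_4 or the intermediate fraction (k*p_4 + p_3)/(k*q_4 + q_3) with the largest k >= 1 whose denominator stays <= 70; these approach x as k grows, and every other convergent or intermediate fraction in range is farther away.
Largest k: floor((70 - q_3)/q_4) = floor((70 - 32)/43) = 0.
Since k = 0, no intermediate fraction beyond p_4/q_4 has denominator <= 70, so the convergent 305/43 is the closest (its error is |1447*43 - 305*204|/(204*43) = 1/8772).

305/43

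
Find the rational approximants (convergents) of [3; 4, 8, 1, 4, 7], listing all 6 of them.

Using the convergent recurrence p_i = a_i*p_{i-1} + p_{i-2}, q_i = a_i*q_{i-1} + q_{i-2} with p_{-2}=0, p_{-1}=1, q_{-2}=1, q_{-1}=0:
  i=0: a_0=3, p_0 = 3*1 + 0 = 3, q_0 = 3*0 + 1 = 1.
  i=1: a_1=4, p_1 = 4*3 + 1 = 13, q_1 = 4*1 + 0 = 4.
  i=2: a_2=8, p_2 = 8*13 + 3 = 107, q_2 = 8*4 + 1 = 33.
  i=3: a_3=1, p_3 = 1*107 + 13 = 120, q_3 = 1*33 + 4 = 37.
  i=4: a_4=4, p_4 = 4*120 + 107 = 587, q_4 = 4*37 + 33 = 181.
  i=5: a_5=7, p_5 = 7*587 + 120 = 4229, q_5 = 7*181 + 37 = 1304.

3/1, 13/4, 107/33, 120/37, 587/181, 4229/1304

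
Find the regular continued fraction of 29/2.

[14; 2]

Run the Euclidean algorithm on 29 and 2; the successive quotients are the partial quotients a_0, a_1, ... (each step inverts the fractional part left over by the previous one):
  29 = 14*2 + 1, so a_0 = 14.
  2 = 2*1 + 0, so a_1 = 2.
The remainder reaches 0 after 2 divisions, so the expansion has 2 partial quotients, read off in order.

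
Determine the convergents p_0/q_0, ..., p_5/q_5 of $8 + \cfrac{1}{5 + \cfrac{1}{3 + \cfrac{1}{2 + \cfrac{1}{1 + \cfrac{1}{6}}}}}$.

8/1, 41/5, 131/16, 303/37, 434/53, 2907/355

Using the convergent recurrence p_i = a_i*p_{i-1} + p_{i-2}, q_i = a_i*q_{i-1} + q_{i-2} with p_{-2}=0, p_{-1}=1, q_{-2}=1, q_{-1}=0:
  i=0: a_0=8, p_0 = 8*1 + 0 = 8, q_0 = 8*0 + 1 = 1.
  i=1: a_1=5, p_1 = 5*8 + 1 = 41, q_1 = 5*1 + 0 = 5.
  i=2: a_2=3, p_2 = 3*41 + 8 = 131, q_2 = 3*5 + 1 = 16.
  i=3: a_3=2, p_3 = 2*131 + 41 = 303, q_3 = 2*16 + 5 = 37.
  i=4: a_4=1, p_4 = 1*303 + 131 = 434, q_4 = 1*37 + 16 = 53.
  i=5: a_5=6, p_5 = 6*434 + 303 = 2907, q_5 = 6*53 + 37 = 355.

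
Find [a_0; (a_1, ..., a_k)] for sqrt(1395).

[37; (2, 1, 6, 8, 6, 1, 2, 74)]

Write x_i = (sqrt(1395) + m_i)/d_i with (m_0, d_0) = (0, 1). a_0 = floor(sqrt(1395)) = 37, since 37^2 = 1369 <= 1395 < 1444 = 38^2.
Iterate m_{i+1} = d_i*a_i - m_i, d_{i+1} = (1395 - m_{i+1}^2)/d_i, a_{i+1} = floor((a_0 + m_{i+1})/d_{i+1}):
  m_1 = 1*37 - 0 = 37, d_1 = (1395 - 37^2)/1 = 26/1 = 26, a_1 = floor((37 + 37)/26) = 2.
  m_2 = 26*2 - 37 = 15, d_2 = (1395 - 15^2)/26 = 1170/26 = 45, a_2 = floor((37 + 15)/45) = 1.
  m_3 = 45*1 - 15 = 30, d_3 = (1395 - 30^2)/45 = 495/45 = 11, a_3 = floor((37 + 30)/11) = 6.
  m_4 = 11*6 - 30 = 36, d_4 = (1395 - 36^2)/11 = 99/11 = 9, a_4 = floor((37 + 36)/9) = 8.
  m_5 = 9*8 - 36 = 36, d_5 = (1395 - 36^2)/9 = 99/9 = 11, a_5 = floor((37 + 36)/11) = 6.
  m_6 = 11*6 - 36 = 30, d_6 = (1395 - 30^2)/11 = 495/11 = 45, a_6 = floor((37 + 30)/45) = 1.
  m_7 = 45*1 - 30 = 15, d_7 = (1395 - 15^2)/45 = 1170/45 = 26, a_7 = floor((37 + 15)/26) = 2.
  m_8 = 26*2 - 15 = 37, d_8 = (1395 - 37^2)/26 = 26/26 = 1, a_8 = floor((37 + 37)/1) = 74.
  m_9 = 1*74 - 37 = 37, d_9 = (1395 - 37^2)/1 = 26/1 = 26: (m_9, d_9) = (m_1, d_1) = (37, 26), so from here the quotients repeat a_1, ..., a_8; the period length is 8.
Hence the expansion of sqrt(1395) is a_0 = 37 followed by the repeating block 2, 1, 6, 8, 6, 1, 2, 74 (period 8).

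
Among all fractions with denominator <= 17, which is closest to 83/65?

14/11

Expand x = 83/65 as a continued fraction with the Euclidean algorithm:
  83 = 1*65 + 18, so a_0 = 1.
  65 = 3*18 + 11, so a_1 = 3.
  18 = 1*11 + 7, so a_2 = 1.
  11 = 1*7 + 4, so a_3 = 1.
  7 = 1*4 + 3, so a_4 = 1.
  4 = 1*3 + 1, so a_5 = 1.
  3 = 3*1 + 0, so a_6 = 3.
so x = [1; 3, 1, 1, 1, 1, 3].
Convergents (p_i = a_i*p_{i-1} + p_{i-2}, q_i = a_i*q_{i-1} + q_{i-2} with p_{-2}=0, p_{-1}=1, q_{-2}=1, q_{-1}=0), until the denominator exceeds 17:
  i=0: a_0=1, p_0 = 1*1 + 0 = 1, q_0 = 1*0 + 1 = 1.
  i=1: a_1=3, p_1 = 3*1 + 1 = 4, q_1 = 3*1 + 0 = 3.
  i=2: a_2=1, p_2 = 1*4 + 1 = 5, q_2 = 1*3 + 1 = 4.
  i=3: a_3=1, p_3 = 1*5 + 4 = 9, q_3 = 1*4 + 3 = 7.
  i=4: a_4=1, p_4 = 1*9 + 5 = 14, q_4 = 1*7 + 4 = 11.
  i=5: a_5=1, p_5 = 1*14 + 9 = 23, q_5 = 1*11 + 7 = 18.
q_5 = 18 > 17, so the last convergent with denominator <= 17 is p_4/q_4 = 14/11.
The closest fraction with denominator <= 17 is either p_4/q_4 or the intermediate fraction (k*p_4 + p_3)/(k*q_4 + q_3) with the largest k >= 1 whose denominator stays <= 17; these approach x as k grows, and every other convergent or intermediate fraction in range is farther away.
Largest k: floor((17 - q_3)/q_4) = floor((17 - 7)/11) = 0.
Since k = 0, no intermediate fraction beyond p_4/q_4 has denominator <= 17, so the convergent 14/11 is the closest (its error is |83*11 - 14*65|/(65*11) = 3/715).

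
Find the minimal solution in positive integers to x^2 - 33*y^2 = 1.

First expand sqrt(33) as a continued fraction. With x_i = (sqrt(33) + m_i)/d_i and (m_0, d_0) = (0, 1): a_0 = floor(sqrt(33)) = 5, since 5^2 = 25 <= 33 < 36 = 6^2.
Iterate m_{i+1} = d_i*a_i - m_i, d_{i+1} = (33 - m_{i+1}^2)/d_i, a_{i+1} = floor((a_0 + m_{i+1})/d_{i+1}):
  m_1 = 1*5 - 0 = 5, d_1 = (33 - 5^2)/1 = 8/1 = 8, a_1 = floor((5 + 5)/8) = 1.
  m_2 = 8*1 - 5 = 3, d_2 = (33 - 3^2)/8 = 24/8 = 3, a_2 = floor((5 + 3)/3) = 2.
  m_3 = 3*2 - 3 = 3, d_3 = (33 - 3^2)/3 = 24/3 = 8, a_3 = floor((5 + 3)/8) = 1.
  m_4 = 8*1 - 3 = 5, d_4 = (33 - 5^2)/8 = 8/8 = 1, a_4 = floor((5 + 5)/1) = 10.
  m_5 = 1*10 - 5 = 5, d_5 = (33 - 5^2)/1 = 8/1 = 8: (m_5, d_5) = (m_1, d_1) = (5, 8), so from here the quotients repeat a_1, ..., a_4; the period length is 4.
So sqrt(33) = [5; (1, 2, 1, 10)] with period length k = 4.
k is even, so the fundamental solution of x^2 - 33y^2 = 1 is (p_{k-1}, q_{k-1}) = (p_3, q_3); compute convergents through index 3.
Convergents (p_i = a_i*p_{i-1} + p_{i-2}, q_i = a_i*q_{i-1} + q_{i-2} with p_{-2}=0, p_{-1}=1, q_{-2}=1, q_{-1}=0):
  i=0: a_0=5, p_0 = 5*1 + 0 = 5, q_0 = 5*0 + 1 = 1.
  i=1: a_1=1, p_1 = 1*5 + 1 = 6, q_1 = 1*1 + 0 = 1.
  i=2: a_2=2, p_2 = 2*6 + 5 = 17, q_2 = 2*1 + 1 = 3.
  i=3: a_3=1, p_3 = 1*17 + 6 = 23, q_3 = 1*3 + 1 = 4.
Check: 23^2 - 33*4^2 = 529 - 528 = 1, so (x, y) = (23, 4) solves the equation, and by the theorem it is the least positive solution.

(x, y) = (23, 4)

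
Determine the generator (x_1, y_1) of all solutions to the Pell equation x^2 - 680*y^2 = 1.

(x, y) = (339, 13)

First expand sqrt(680) as a continued fraction. With x_i = (sqrt(680) + m_i)/d_i and (m_0, d_0) = (0, 1): a_0 = floor(sqrt(680)) = 26, since 26^2 = 676 <= 680 < 729 = 27^2.
Iterate m_{i+1} = d_i*a_i - m_i, d_{i+1} = (680 - m_{i+1}^2)/d_i, a_{i+1} = floor((a_0 + m_{i+1})/d_{i+1}):
  m_1 = 1*26 - 0 = 26, d_1 = (680 - 26^2)/1 = 4/1 = 4, a_1 = floor((26 + 26)/4) = 13.
  m_2 = 4*13 - 26 = 26, d_2 = (680 - 26^2)/4 = 4/4 = 1, a_2 = floor((26 + 26)/1) = 52.
  m_3 = 1*52 - 26 = 26, d_3 = (680 - 26^2)/1 = 4/1 = 4: (m_3, d_3) = (m_1, d_1) = (26, 4), so from here the quotients repeat a_1, a_2; the period length is 2.
So sqrt(680) = [26; (13, 52)] with period length k = 2.
k is even, so the fundamental solution of x^2 - 680y^2 = 1 is (p_{k-1}, q_{k-1}) = (p_1, q_1); compute convergents through index 1.
Convergents (p_i = a_i*p_{i-1} + p_{i-2}, q_i = a_i*q_{i-1} + q_{i-2} with p_{-2}=0, p_{-1}=1, q_{-2}=1, q_{-1}=0):
  i=0: a_0=26, p_0 = 26*1 + 0 = 26, q_0 = 26*0 + 1 = 1.
  i=1: a_1=13, p_1 = 13*26 + 1 = 339, q_1 = 13*1 + 0 = 13.
Check: 339^2 - 680*13^2 = 114921 - 114920 = 1, so (x, y) = (339, 13) solves the equation, and by the theorem it is the least positive solution.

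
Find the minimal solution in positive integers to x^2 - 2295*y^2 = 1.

First expand sqrt(2295) as a continued fraction. With x_i = (sqrt(2295) + m_i)/d_i and (m_0, d_0) = (0, 1): a_0 = floor(sqrt(2295)) = 47, since 47^2 = 2209 <= 2295 < 2304 = 48^2.
Iterate m_{i+1} = d_i*a_i - m_i, d_{i+1} = (2295 - m_{i+1}^2)/d_i, a_{i+1} = floor((a_0 + m_{i+1})/d_{i+1}):
  m_1 = 1*47 - 0 = 47, d_1 = (2295 - 47^2)/1 = 86/1 = 86, a_1 = floor((47 + 47)/86) = 1.
  m_2 = 86*1 - 47 = 39, d_2 = (2295 - 39^2)/86 = 774/86 = 9, a_2 = floor((47 + 39)/9) = 9.
  m_3 = 9*9 - 39 = 42, d_3 = (2295 - 42^2)/9 = 531/9 = 59, a_3 = floor((47 + 42)/59) = 1.
  m_4 = 59*1 - 42 = 17, d_4 = (2295 - 17^2)/59 = 2006/59 = 34, a_4 = floor((47 + 17)/34) = 1.
  m_5 = 34*1 - 17 = 17, d_5 = (2295 - 17^2)/34 = 2006/34 = 59, a_5 = floor((47 + 17)/59) = 1.
  m_6 = 59*1 - 17 = 42, d_6 = (2295 - 42^2)/59 = 531/59 = 9, a_6 = floor((47 + 42)/9) = 9.
  m_7 = 9*9 - 42 = 39, d_7 = (2295 - 39^2)/9 = 774/9 = 86, a_7 = floor((47 + 39)/86) = 1.
  m_8 = 86*1 - 39 = 47, d_8 = (2295 - 47^2)/86 = 86/86 = 1, a_8 = floor((47 + 47)/1) = 94.
  m_9 = 1*94 - 47 = 47, d_9 = (2295 - 47^2)/1 = 86/1 = 86: (m_9, d_9) = (m_1, d_1) = (47, 86), so from here the quotients repeat a_1, ..., a_8; the period length is 8.
So sqrt(2295) = [47; (1, 9, 1, 1, 1, 9, 1, 94)] with period length k = 8.
k is even, so the fundamental solution of x^2 - 2295y^2 = 1 is (p_{k-1}, q_{k-1}) = (p_7, q_7); compute convergents through index 7.
Convergents (p_i = a_i*p_{i-1} + p_{i-2}, q_i = a_i*q_{i-1} + q_{i-2} with p_{-2}=0, p_{-1}=1, q_{-2}=1, q_{-1}=0):
  i=0: a_0=47, p_0 = 47*1 + 0 = 47, q_0 = 47*0 + 1 = 1.
  i=1: a_1=1, p_1 = 1*47 + 1 = 48, q_1 = 1*1 + 0 = 1.
  i=2: a_2=9, p_2 = 9*48 + 47 = 479, q_2 = 9*1 + 1 = 10.
  i=3: a_3=1, p_3 = 1*479 + 48 = 527, q_3 = 1*10 + 1 = 11.
  i=4: a_4=1, p_4 = 1*527 + 479 = 1006, q_4 = 1*11 + 10 = 21.
  i=5: a_5=1, p_5 = 1*1006 + 527 = 1533, q_5 = 1*21 + 11 = 32.
  i=6: a_6=9, p_6 = 9*1533 + 1006 = 14803, q_6 = 9*32 + 21 = 309.
  i=7: a_7=1, p_7 = 1*14803 + 1533 = 16336, q_7 = 1*309 + 32 = 341.
Check: 16336^2 - 2295*341^2 = 266864896 - 266864895 = 1, so (x, y) = (16336, 341) solves the equation, and by the theorem it is the least positive solution.

(x, y) = (16336, 341)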